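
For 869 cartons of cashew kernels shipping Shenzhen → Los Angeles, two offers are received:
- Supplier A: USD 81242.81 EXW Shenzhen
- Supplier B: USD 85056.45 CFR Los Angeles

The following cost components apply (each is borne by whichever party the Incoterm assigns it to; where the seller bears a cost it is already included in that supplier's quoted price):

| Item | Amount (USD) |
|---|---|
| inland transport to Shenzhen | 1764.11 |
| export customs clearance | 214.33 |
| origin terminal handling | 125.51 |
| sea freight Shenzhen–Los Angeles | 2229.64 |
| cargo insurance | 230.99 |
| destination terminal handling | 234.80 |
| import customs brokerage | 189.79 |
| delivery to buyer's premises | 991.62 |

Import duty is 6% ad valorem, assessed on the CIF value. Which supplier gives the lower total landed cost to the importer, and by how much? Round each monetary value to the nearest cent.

Supplier A (EXW):
CIF value = EXW price + inland to port + export clearance + origin terminal + freight + insurance = 81242.81 + 1764.11 + 214.33 + 125.51 + 2229.64 + 230.99 = 85807.39
Import duty = 85807.39 × 6% = 5148.44
Buyer bears (A): 1764.11 + 214.33 + 125.51 + 2229.64 + 230.99 + 234.80 + 189.79 + 991.62 = 5980.79
Landed cost (A) = invoice 81242.81 + 5980.79 + duty 5148.44 = 92372.04
Supplier B (CFR):
CIF value = CFR price + insurance = 85056.45 + 230.99 = 85287.44
Import duty = 85287.44 × 6% = 5117.25
Buyer bears (B): 230.99 + 234.80 + 189.79 + 991.62 = 1647.20
Landed cost (B) = invoice 85056.45 + 1647.20 + duty 5117.25 = 91820.90
Difference = |92372.04 − 91820.90| = 551.14

Supplier B is cheaper by USD 551.14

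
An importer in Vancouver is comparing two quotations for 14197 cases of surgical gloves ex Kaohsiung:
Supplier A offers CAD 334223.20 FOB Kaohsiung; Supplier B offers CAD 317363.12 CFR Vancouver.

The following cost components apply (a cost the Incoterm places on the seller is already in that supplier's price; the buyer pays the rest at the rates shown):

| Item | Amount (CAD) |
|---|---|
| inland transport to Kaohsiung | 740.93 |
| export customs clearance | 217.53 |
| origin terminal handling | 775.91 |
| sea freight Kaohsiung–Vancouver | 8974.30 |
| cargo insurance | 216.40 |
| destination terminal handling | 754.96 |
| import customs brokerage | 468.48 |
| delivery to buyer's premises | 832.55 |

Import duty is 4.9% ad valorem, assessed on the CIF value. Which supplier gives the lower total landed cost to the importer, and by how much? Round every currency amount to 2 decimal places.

Supplier B is cheaper by CAD 27100.26

Supplier A (FOB):
CIF value = FOB price + freight + insurance = 334223.20 + 8974.30 + 216.40 = 343413.90
Import duty = 343413.90 × 4.9% = 16827.28
Buyer bears (A): 8974.30 + 216.40 + 754.96 + 468.48 + 832.55 = 11246.69
Landed cost (A) = invoice 334223.20 + 11246.69 + duty 16827.28 = 362297.17
Supplier B (CFR):
CIF value = CFR price + insurance = 317363.12 + 216.40 = 317579.52
Import duty = 317579.52 × 4.9% = 15561.40
Buyer bears (B): 216.40 + 754.96 + 468.48 + 832.55 = 2272.39
Landed cost (B) = invoice 317363.12 + 2272.39 + duty 15561.40 = 335196.91
Difference = |362297.17 − 335196.91| = 27100.26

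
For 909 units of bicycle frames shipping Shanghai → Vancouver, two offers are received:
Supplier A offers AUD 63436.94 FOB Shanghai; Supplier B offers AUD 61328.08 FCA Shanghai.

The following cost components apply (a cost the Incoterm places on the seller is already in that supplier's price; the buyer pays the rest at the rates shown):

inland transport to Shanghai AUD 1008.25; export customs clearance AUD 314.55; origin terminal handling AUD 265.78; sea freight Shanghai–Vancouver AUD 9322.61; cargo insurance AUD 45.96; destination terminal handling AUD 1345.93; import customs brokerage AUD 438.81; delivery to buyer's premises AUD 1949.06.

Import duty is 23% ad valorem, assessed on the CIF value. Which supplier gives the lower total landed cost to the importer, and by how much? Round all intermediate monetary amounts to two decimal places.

Supplier A (FOB):
CIF value = FOB price + freight + insurance = 63436.94 + 9322.61 + 45.96 = 72805.51
Import duty = 72805.51 × 23% = 16745.27
Buyer bears (A): 9322.61 + 45.96 + 1345.93 + 438.81 + 1949.06 = 13102.37
Landed cost (A) = invoice 63436.94 + 13102.37 + duty 16745.27 = 93284.58
Supplier B (FCA):
CIF value = FCA price + origin terminal + freight + insurance = 61328.08 + 265.78 + 9322.61 + 45.96 = 70962.43
Import duty = 70962.43 × 23% = 16321.36
Buyer bears (B): 265.78 + 9322.61 + 45.96 + 1345.93 + 438.81 + 1949.06 = 13368.15
Landed cost (B) = invoice 61328.08 + 13368.15 + duty 16321.36 = 91017.59
Difference = |93284.58 − 91017.59| = 2266.99

Supplier B is cheaper by AUD 2266.99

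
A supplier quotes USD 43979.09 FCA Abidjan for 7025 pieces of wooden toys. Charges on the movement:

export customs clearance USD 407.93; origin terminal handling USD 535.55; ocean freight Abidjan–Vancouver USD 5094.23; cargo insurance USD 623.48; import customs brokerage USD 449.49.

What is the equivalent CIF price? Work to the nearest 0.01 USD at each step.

Not relevant to the conversion: export clearance — on the seller under both FCA and CIF; already in the FCA price and stays in the CIF price. brokerage — on the buyer under both terms; not part of either seller's price.
From FCA to CIF, the seller additionally bears: origin terminal, freight, insurance.
CIF price = 43979.09 + 535.55 + 5094.23 + 623.48 = 50232.35

CIF price: USD 50232.35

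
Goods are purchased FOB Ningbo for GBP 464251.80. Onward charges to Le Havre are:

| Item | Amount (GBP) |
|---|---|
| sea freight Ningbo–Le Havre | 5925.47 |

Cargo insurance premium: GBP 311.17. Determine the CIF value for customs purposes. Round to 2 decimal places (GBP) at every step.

CIF = FOB price + freight + insurance
CIF = 464251.80 + 5925.47 + 311.17 = 470488.44

CIF value: GBP 470488.44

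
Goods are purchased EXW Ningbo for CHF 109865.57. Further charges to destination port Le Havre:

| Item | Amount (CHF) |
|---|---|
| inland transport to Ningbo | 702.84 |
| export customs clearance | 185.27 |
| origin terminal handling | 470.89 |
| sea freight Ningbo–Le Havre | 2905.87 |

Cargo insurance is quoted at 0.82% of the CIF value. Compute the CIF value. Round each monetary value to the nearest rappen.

CIF value: CHF 115074.05

Let C be the CIF value. C = EXW price + pre-shipment costs + freight + 0.82% × C
C − 0.82% × C = 109865.57 + 702.84 + 185.27 + 470.89 + 2905.87
0.9918 × C = 114130.44
C = 114130.44 / 0.9918 = 115074.05
Insurance premium = 0.82% × 115074.05 = 943.61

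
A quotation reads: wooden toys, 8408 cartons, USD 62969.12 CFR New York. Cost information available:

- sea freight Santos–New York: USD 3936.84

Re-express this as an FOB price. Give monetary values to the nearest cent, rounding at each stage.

FOB price: USD 59032.28

From CFR to FOB, the seller no longer bears: freight.
FOB price = 62969.12 − 3936.84 = 59032.28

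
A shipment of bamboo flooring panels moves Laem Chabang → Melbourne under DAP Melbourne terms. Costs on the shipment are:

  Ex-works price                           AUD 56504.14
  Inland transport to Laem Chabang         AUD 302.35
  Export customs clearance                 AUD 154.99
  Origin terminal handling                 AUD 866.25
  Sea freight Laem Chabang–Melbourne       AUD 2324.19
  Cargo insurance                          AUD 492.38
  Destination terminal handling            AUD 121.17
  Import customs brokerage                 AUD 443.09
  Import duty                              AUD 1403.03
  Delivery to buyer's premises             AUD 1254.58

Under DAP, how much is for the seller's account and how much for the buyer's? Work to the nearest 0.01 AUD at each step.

Seller: AUD 62020.05; buyer: AUD 1846.12

DAP: the seller bears all costs to the named destination except import duty and clearance.
Seller's account: goods 56504.14 + inland to port 302.35 + export clearance 154.99 + origin terminal 866.25 + freight 2324.19 + insurance 492.38 + destination terminal 121.17 + delivery 1254.58 = 62020.05
Buyer's account: brokerage 443.09 + duty 1403.03 = 1846.12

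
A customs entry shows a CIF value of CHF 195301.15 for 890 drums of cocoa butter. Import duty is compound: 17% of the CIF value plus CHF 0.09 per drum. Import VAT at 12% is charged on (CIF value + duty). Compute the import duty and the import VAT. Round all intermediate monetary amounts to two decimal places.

Ad valorem component: 195301.15 × 17% = 33201.20
Specific component: 890 × 0.09 = 80.10
Import duty = 33201.20 + 80.10 = 33281.30
VAT base = CIF + duty = 195301.15 + 33281.30 = 228582.45
Import VAT = 228582.45 × 12% = 27429.89

Import duty: CHF 33281.30; import VAT: CHF 27429.89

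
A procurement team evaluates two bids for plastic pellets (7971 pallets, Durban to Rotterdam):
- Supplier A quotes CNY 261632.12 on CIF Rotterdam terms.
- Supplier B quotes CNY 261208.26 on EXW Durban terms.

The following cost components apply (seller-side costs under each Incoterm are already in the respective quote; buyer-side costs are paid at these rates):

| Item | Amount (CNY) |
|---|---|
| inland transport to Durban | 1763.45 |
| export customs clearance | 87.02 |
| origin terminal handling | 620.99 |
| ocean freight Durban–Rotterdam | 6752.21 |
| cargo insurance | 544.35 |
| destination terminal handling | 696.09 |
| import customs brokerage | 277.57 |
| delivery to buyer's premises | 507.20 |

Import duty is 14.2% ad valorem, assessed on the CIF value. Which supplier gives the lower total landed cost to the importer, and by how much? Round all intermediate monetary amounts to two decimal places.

Supplier A is cheaper by CNY 10671.03

Supplier A (CIF):
The CIF price already equals the CIF value: 261632.12
Import duty = 261632.12 × 14.2% = 37151.76
Buyer bears (A): 696.09 + 277.57 + 507.20 = 1480.86
Landed cost (A) = invoice 261632.12 + 1480.86 + duty 37151.76 = 300264.74
Supplier B (EXW):
CIF value = EXW price + inland to port + export clearance + origin terminal + freight + insurance = 261208.26 + 1763.45 + 87.02 + 620.99 + 6752.21 + 544.35 = 270976.28
Import duty = 270976.28 × 14.2% = 38478.63
Buyer bears (B): 1763.45 + 87.02 + 620.99 + 6752.21 + 544.35 + 696.09 + 277.57 + 507.20 = 11248.88
Landed cost (B) = invoice 261208.26 + 11248.88 + duty 38478.63 = 310935.77
Difference = |300264.74 − 310935.77| = 10671.03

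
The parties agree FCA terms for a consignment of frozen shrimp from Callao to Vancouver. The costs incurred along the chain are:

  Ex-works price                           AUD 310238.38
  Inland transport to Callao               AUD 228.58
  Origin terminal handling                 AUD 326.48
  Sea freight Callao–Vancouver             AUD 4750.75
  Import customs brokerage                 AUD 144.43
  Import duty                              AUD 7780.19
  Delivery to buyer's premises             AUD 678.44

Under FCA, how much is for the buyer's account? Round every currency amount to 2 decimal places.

FCA: the seller delivers export-cleared goods to the carrier; the buyer bears costs from that point.
Seller's account: goods 310238.38 + inland to port 228.58 = 310466.96
Buyer's account: origin terminal 326.48 + freight 4750.75 + brokerage 144.43 + duty 7780.19 + delivery 678.44 = 13680.29

Buyer's account: AUD 13680.29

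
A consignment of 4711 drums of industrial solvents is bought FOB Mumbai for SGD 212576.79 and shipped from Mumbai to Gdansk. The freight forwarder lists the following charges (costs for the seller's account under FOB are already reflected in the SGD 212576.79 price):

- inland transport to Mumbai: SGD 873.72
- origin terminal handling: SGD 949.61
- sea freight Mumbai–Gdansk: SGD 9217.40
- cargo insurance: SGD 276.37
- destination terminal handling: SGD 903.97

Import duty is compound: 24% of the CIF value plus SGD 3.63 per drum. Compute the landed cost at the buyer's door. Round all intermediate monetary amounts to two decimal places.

FOB: the seller bears costs until goods are on board at the origin port; the buyer bears freight, insurance and all costs thereafter.
Already in the invoice (seller's account under FOB): inland to port, origin terminal — exclude.
CIF value = FOB price + freight + insurance = 212576.79 + 9217.40 + 276.37 = 222070.56
Ad valorem component: 222070.56 × 24% = 53296.93
Specific component: 4711 × 3.63 = 17100.93
Import duty = 53296.93 + 17100.93 = 70397.86
Buyer bears: freight 9217.40 + insurance 276.37 + destination terminal 903.97 + duty 70397.86 = 80795.60
Landed cost = invoice 212576.79 + 80795.60 = 293372.39

Total landed cost: SGD 293372.39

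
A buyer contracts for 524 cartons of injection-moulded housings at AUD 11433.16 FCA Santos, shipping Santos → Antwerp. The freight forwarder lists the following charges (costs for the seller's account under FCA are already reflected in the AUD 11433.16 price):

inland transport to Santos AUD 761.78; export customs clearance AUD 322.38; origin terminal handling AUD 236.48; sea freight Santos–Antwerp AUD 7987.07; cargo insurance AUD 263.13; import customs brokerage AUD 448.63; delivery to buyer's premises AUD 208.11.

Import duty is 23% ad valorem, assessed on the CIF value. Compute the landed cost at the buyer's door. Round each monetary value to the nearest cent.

FCA: the seller delivers export-cleared goods to the carrier; the buyer bears costs from that point.
Already in the invoice (seller's account under FCA): inland to port, export clearance — exclude.
CIF value = FCA price + origin terminal + freight + insurance = 11433.16 + 236.48 + 7987.07 + 263.13 = 19919.84
Import duty = 19919.84 × 23% = 4581.56
Buyer bears: origin terminal 236.48 + freight 7987.07 + insurance 263.13 + brokerage 448.63 + delivery 208.11 + duty 4581.56 = 13724.98
Landed cost = invoice 11433.16 + 13724.98 = 25158.14

Total landed cost: AUD 25158.14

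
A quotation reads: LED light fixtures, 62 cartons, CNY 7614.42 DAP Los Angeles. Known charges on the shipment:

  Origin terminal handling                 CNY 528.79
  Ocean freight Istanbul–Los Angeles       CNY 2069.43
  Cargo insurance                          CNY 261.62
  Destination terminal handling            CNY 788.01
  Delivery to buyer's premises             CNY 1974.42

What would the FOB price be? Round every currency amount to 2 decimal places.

FOB price: CNY 2520.94

Not relevant to the conversion: origin terminal — on the seller under both DAP and FOB; already in the DAP price and stays in the FOB price.
From DAP to FOB, the seller no longer bears: freight, insurance, destination terminal, delivery.
FOB price = 7614.42 − 2069.43 − 261.62 − 788.01 − 1974.42 = 2520.94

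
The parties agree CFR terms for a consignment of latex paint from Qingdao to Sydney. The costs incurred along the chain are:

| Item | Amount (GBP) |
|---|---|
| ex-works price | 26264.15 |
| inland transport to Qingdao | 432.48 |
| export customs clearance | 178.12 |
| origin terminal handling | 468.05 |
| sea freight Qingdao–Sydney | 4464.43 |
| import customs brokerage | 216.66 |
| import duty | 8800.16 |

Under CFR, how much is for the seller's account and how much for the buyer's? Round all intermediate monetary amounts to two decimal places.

Seller: GBP 31807.23; buyer: GBP 9016.82

CFR: the seller pays costs through ocean freight to the destination port, but not insurance.
Seller's account: goods 26264.15 + inland to port 432.48 + export clearance 178.12 + origin terminal 468.05 + freight 4464.43 = 31807.23
Buyer's account: brokerage 216.66 + duty 8800.16 = 9016.82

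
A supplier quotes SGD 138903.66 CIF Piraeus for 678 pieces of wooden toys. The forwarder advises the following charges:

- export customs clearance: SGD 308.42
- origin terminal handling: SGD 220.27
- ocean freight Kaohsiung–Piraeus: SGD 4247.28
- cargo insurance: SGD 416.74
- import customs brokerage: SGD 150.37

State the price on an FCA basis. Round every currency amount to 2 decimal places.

FCA price: SGD 134019.37

Not relevant to the conversion: export clearance — on the seller under both CIF and FCA; already in the CIF price and stays in the FCA price. brokerage — on the buyer under both terms; not part of either seller's price.
From CIF to FCA, the seller no longer bears: origin terminal, freight, insurance.
FCA price = 138903.66 − 220.27 − 4247.28 − 416.74 = 134019.37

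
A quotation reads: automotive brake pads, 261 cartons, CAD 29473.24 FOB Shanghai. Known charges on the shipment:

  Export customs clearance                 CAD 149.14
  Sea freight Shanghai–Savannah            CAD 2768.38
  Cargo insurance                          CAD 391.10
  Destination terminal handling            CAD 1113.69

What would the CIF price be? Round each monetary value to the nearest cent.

CIF price: CAD 32632.72

Not relevant to the conversion: export clearance — on the seller under both FOB and CIF; already in the FOB price and stays in the CIF price. destination terminal — on the buyer under both terms; not part of either seller's price.
From FOB to CIF, the seller additionally bears: freight, insurance.
CIF price = 29473.24 + 2768.38 + 391.10 = 32632.72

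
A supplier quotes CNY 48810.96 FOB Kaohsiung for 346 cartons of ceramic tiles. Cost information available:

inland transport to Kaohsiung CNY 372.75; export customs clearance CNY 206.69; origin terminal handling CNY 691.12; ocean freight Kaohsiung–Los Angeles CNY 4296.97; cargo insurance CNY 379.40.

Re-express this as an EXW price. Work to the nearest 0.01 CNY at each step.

Not relevant to the conversion: freight, insurance — on the buyer under both terms; not part of either seller's price.
From FOB to EXW, the seller no longer bears: inland to port, export clearance, origin terminal.
EXW price = 48810.96 − 372.75 − 206.69 − 691.12 = 47540.40

EXW price: CNY 47540.40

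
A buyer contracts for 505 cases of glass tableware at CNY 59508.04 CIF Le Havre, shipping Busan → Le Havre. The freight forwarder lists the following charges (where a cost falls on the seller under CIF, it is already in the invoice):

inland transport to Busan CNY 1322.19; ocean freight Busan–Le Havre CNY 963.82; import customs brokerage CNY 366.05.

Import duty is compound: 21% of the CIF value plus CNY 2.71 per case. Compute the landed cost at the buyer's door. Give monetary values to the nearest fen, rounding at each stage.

CIF: the seller pays costs through ocean freight and marine insurance to the destination port.
Already in the invoice (seller's account under CIF): inland to port, freight — exclude.
The CIF price already equals the CIF value: 59508.04
Ad valorem component: 59508.04 × 21% = 12496.69
Specific component: 505 × 2.71 = 1368.55
Import duty = 12496.69 + 1368.55 = 13865.24
Buyer bears: brokerage 366.05 + duty 13865.24 = 14231.29
Landed cost = invoice 59508.04 + 14231.29 = 73739.33

Total landed cost: CNY 73739.33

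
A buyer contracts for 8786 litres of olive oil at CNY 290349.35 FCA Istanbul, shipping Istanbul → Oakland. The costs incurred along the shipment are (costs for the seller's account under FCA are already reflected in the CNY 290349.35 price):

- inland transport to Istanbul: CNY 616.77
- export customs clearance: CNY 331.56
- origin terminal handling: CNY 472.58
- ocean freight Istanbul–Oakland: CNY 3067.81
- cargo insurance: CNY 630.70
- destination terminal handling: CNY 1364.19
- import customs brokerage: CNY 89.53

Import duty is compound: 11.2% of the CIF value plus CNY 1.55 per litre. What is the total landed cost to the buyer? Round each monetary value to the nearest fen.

FCA: the seller delivers export-cleared goods to the carrier; the buyer bears costs from that point.
Already in the invoice (seller's account under FCA): inland to port, export clearance — exclude.
CIF value = FCA price + origin terminal + freight + insurance = 290349.35 + 472.58 + 3067.81 + 630.70 = 294520.44
Ad valorem component: 294520.44 × 11.2% = 32986.29
Specific component: 8786 × 1.55 = 13618.30
Import duty = 32986.29 + 13618.30 = 46604.59
Buyer bears: origin terminal 472.58 + freight 3067.81 + insurance 630.70 + destination terminal 1364.19 + brokerage 89.53 + duty 46604.59 = 52229.40
Landed cost = invoice 290349.35 + 52229.40 = 342578.75

Total landed cost: CNY 342578.75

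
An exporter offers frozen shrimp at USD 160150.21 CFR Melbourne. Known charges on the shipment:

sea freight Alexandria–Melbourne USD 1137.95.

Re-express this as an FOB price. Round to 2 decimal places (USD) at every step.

From CFR to FOB, the seller no longer bears: freight.
FOB price = 160150.21 − 1137.95 = 159012.26

FOB price: USD 159012.26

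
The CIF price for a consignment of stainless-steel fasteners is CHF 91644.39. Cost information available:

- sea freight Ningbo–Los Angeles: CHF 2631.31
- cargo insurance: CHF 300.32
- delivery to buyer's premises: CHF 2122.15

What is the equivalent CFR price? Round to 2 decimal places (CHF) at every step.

Not relevant to the conversion: freight — on the seller under both CIF and CFR; already in the CIF price and stays in the CFR price. delivery — on the buyer under both terms; not part of either seller's price.
From CIF to CFR, the seller no longer bears: insurance.
CFR price = 91644.39 − 300.32 = 91344.07

CFR price: CHF 91344.07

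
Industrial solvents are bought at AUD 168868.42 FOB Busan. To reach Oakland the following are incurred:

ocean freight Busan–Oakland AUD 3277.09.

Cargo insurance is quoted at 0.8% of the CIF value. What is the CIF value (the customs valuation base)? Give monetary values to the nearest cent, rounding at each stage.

CIF value: AUD 173533.78

Let C be the CIF value. C = FOB price + freight + 0.8% × C
C − 0.8% × C = 168868.42 + 3277.09
0.992 × C = 172145.51
C = 172145.51 / 0.992 = 173533.78
Insurance premium = 0.8% × 173533.78 = 1388.27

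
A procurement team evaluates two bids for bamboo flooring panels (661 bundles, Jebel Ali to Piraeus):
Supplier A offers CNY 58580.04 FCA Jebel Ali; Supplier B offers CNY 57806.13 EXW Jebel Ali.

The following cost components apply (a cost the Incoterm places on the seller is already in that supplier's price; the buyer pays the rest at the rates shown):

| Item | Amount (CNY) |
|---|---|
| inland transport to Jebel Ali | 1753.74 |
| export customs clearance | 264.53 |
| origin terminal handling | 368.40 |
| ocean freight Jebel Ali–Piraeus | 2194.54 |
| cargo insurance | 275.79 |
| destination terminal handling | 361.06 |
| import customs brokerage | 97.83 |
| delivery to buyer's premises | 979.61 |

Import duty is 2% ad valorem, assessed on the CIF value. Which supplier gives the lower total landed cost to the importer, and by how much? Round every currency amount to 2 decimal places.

Supplier A is cheaper by CNY 1269.24

Supplier A (FCA):
CIF value = FCA price + origin terminal + freight + insurance = 58580.04 + 368.40 + 2194.54 + 275.79 = 61418.77
Import duty = 61418.77 × 2% = 1228.38
Buyer bears (A): 368.40 + 2194.54 + 275.79 + 361.06 + 97.83 + 979.61 = 4277.23
Landed cost (A) = invoice 58580.04 + 4277.23 + duty 1228.38 = 64085.65
Supplier B (EXW):
CIF value = EXW price + inland to port + export clearance + origin terminal + freight + insurance = 57806.13 + 1753.74 + 264.53 + 368.40 + 2194.54 + 275.79 = 62663.13
Import duty = 62663.13 × 2% = 1253.26
Buyer bears (B): 1753.74 + 264.53 + 368.40 + 2194.54 + 275.79 + 361.06 + 97.83 + 979.61 = 6295.50
Landed cost (B) = invoice 57806.13 + 6295.50 + duty 1253.26 = 65354.89
Difference = |64085.65 − 65354.89| = 1269.24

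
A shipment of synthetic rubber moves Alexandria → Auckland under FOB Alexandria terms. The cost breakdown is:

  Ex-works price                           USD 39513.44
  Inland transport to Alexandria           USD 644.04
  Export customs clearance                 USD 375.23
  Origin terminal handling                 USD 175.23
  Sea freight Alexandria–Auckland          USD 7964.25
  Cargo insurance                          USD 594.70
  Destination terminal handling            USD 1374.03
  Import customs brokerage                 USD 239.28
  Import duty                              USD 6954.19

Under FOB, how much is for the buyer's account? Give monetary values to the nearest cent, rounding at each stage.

Buyer's account: USD 17126.45

FOB: the seller bears costs until goods are on board at the origin port; the buyer bears freight, insurance and all costs thereafter.
Seller's account: goods 39513.44 + inland to port 644.04 + export clearance 375.23 + origin terminal 175.23 = 40707.94
Buyer's account: freight 7964.25 + insurance 594.70 + destination terminal 1374.03 + brokerage 239.28 + duty 6954.19 = 17126.45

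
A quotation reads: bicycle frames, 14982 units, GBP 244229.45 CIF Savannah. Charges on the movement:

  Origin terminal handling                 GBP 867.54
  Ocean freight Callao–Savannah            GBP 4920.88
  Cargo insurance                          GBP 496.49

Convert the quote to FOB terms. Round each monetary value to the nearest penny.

Not relevant to the conversion: origin terminal — on the seller under both CIF and FOB; already in the CIF price and stays in the FOB price.
From CIF to FOB, the seller no longer bears: freight, insurance.
FOB price = 244229.45 − 4920.88 − 496.49 = 238812.08

FOB price: GBP 238812.08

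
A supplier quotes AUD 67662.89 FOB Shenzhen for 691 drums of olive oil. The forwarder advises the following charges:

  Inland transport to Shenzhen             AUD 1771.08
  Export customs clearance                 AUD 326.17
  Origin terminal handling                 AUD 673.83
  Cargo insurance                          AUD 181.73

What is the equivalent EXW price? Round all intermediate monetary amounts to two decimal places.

Not relevant to the conversion: insurance — on the buyer under both terms; not part of either seller's price.
From FOB to EXW, the seller no longer bears: inland to port, export clearance, origin terminal.
EXW price = 67662.89 − 1771.08 − 326.17 − 673.83 = 64891.81

EXW price: AUD 64891.81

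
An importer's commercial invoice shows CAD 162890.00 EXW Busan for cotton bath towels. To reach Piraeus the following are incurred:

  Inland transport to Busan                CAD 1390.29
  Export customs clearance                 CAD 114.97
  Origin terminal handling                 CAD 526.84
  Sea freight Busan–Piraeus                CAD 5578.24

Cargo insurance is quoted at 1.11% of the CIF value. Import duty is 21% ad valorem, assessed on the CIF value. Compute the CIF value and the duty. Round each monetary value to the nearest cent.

CIF value: CAD 172414.14; import duty: CAD 36206.97

Let C be the CIF value. C = EXW price + pre-shipment costs + freight + 1.11% × C
C − 1.11% × C = 162890.00 + 1390.29 + 114.97 + 526.84 + 5578.24
0.9889 × C = 170500.34
C = 170500.34 / 0.9889 = 172414.14
Insurance premium = 1.11% × 172414.14 = 1913.80
Import duty = 172414.14 × 21% = 36206.97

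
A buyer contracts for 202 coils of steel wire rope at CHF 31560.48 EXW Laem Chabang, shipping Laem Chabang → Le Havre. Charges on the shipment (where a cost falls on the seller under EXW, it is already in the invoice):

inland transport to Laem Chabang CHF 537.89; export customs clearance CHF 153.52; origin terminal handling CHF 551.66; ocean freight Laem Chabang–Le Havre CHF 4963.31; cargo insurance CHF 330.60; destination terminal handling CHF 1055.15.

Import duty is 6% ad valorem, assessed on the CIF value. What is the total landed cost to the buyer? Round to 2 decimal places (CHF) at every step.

EXW: the seller makes goods available at their premises; the buyer bears all onward costs.
CIF value = EXW price + inland to port + export clearance + origin terminal + freight + insurance = 31560.48 + 537.89 + 153.52 + 551.66 + 4963.31 + 330.60 = 38097.46
Import duty = 38097.46 × 6% = 2285.85
Buyer bears: inland to port 537.89 + export clearance 153.52 + origin terminal 551.66 + freight 4963.31 + insurance 330.60 + destination terminal 1055.15 + duty 2285.85 = 9877.98
Landed cost = invoice 31560.48 + 9877.98 = 41438.46

Total landed cost: CHF 41438.46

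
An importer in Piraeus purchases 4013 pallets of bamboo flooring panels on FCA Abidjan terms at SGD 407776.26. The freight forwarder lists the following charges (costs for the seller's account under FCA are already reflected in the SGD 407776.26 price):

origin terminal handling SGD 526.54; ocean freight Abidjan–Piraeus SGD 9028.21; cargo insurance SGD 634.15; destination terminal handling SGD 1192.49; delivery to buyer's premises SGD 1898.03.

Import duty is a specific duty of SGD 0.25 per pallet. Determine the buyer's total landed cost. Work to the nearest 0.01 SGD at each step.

Total landed cost: SGD 422058.93

FCA: the seller delivers export-cleared goods to the carrier; the buyer bears costs from that point.
CIF value = FCA price + origin terminal + freight + insurance = 407776.26 + 526.54 + 9028.21 + 634.15 = 417965.16
Import duty = 4013 × 0.25 = 1003.25
Buyer bears: origin terminal 526.54 + freight 9028.21 + insurance 634.15 + destination terminal 1192.49 + delivery 1898.03 + duty 1003.25 = 14282.67
Landed cost = invoice 407776.26 + 14282.67 = 422058.93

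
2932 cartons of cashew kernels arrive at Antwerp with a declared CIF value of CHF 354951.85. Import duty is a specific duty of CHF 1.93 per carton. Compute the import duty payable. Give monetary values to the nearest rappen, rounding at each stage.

Import duty = 2932 × 1.93 = 5658.76

Import duty: CHF 5658.76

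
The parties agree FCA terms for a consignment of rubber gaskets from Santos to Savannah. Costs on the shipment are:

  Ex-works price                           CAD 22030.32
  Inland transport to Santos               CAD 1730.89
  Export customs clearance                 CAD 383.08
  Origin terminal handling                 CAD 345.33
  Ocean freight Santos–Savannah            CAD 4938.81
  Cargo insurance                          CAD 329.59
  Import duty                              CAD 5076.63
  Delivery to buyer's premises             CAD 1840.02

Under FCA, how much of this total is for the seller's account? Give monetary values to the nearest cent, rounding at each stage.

FCA: the seller delivers export-cleared goods to the carrier; the buyer bears costs from that point.
Seller's account: goods 22030.32 + inland to port 1730.89 + export clearance 383.08 = 24144.29
Buyer's account: origin terminal 345.33 + freight 4938.81 + insurance 329.59 + duty 5076.63 + delivery 1840.02 = 12530.38

Seller's account: CAD 24144.29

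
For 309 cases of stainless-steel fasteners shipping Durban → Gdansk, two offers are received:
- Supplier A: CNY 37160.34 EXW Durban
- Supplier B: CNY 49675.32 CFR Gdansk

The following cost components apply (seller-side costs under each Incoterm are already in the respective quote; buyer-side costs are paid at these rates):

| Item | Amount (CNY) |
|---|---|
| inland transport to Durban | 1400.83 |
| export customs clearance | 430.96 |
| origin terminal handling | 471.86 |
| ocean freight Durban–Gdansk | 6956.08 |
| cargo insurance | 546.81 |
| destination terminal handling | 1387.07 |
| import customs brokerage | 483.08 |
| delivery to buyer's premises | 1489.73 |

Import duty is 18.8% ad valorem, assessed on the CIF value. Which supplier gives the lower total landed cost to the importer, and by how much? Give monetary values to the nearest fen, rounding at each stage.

Supplier A is cheaper by CNY 3867.24

Supplier A (EXW):
CIF value = EXW price + inland to port + export clearance + origin terminal + freight + insurance = 37160.34 + 1400.83 + 430.96 + 471.86 + 6956.08 + 546.81 = 46966.88
Import duty = 46966.88 × 18.8% = 8829.77
Buyer bears (A): 1400.83 + 430.96 + 471.86 + 6956.08 + 546.81 + 1387.07 + 483.08 + 1489.73 = 13166.42
Landed cost (A) = invoice 37160.34 + 13166.42 + duty 8829.77 = 59156.53
Supplier B (CFR):
CIF value = CFR price + insurance = 49675.32 + 546.81 = 50222.13
Import duty = 50222.13 × 18.8% = 9441.76
Buyer bears (B): 546.81 + 1387.07 + 483.08 + 1489.73 = 3906.69
Landed cost (B) = invoice 49675.32 + 3906.69 + duty 9441.76 = 63023.77
Difference = |59156.53 − 63023.77| = 3867.24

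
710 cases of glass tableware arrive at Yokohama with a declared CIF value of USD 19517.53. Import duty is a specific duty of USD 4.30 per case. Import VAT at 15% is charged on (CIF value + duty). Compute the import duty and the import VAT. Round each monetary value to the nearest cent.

Import duty: USD 3053.00; import VAT: USD 3385.58

Import duty = 710 × 4.30 = 3053.00
VAT base = CIF + duty = 19517.53 + 3053.00 = 22570.53
Import VAT = 22570.53 × 15% = 3385.58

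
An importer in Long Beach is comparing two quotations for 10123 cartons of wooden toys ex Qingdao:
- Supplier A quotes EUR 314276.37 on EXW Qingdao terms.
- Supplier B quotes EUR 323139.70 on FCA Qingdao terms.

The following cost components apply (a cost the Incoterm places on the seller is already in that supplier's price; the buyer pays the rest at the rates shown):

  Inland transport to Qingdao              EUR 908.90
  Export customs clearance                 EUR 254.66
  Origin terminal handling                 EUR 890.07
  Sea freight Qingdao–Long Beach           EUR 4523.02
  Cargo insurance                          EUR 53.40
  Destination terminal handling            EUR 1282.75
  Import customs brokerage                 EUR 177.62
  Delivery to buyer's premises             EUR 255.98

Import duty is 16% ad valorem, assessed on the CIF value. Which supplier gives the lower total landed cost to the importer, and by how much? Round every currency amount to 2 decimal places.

Supplier A (EXW):
CIF value = EXW price + inland to port + export clearance + origin terminal + freight + insurance = 314276.37 + 908.90 + 254.66 + 890.07 + 4523.02 + 53.40 = 320906.42
Import duty = 320906.42 × 16% = 51345.03
Buyer bears (A): 908.90 + 254.66 + 890.07 + 4523.02 + 53.40 + 1282.75 + 177.62 + 255.98 = 8346.40
Landed cost (A) = invoice 314276.37 + 8346.40 + duty 51345.03 = 373967.80
Supplier B (FCA):
CIF value = FCA price + origin terminal + freight + insurance = 323139.70 + 890.07 + 4523.02 + 53.40 = 328606.19
Import duty = 328606.19 × 16% = 52576.99
Buyer bears (B): 890.07 + 4523.02 + 53.40 + 1282.75 + 177.62 + 255.98 = 7182.84
Landed cost (B) = invoice 323139.70 + 7182.84 + duty 52576.99 = 382899.53
Difference = |373967.80 − 382899.53| = 8931.73

Supplier A is cheaper by EUR 8931.73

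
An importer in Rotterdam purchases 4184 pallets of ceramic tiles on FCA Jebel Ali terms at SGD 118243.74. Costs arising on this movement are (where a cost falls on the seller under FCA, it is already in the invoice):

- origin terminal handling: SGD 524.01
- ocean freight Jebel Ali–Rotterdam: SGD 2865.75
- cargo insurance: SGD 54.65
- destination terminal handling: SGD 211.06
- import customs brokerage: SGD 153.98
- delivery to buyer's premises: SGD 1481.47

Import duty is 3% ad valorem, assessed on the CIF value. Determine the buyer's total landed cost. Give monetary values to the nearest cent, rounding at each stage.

FCA: the seller delivers export-cleared goods to the carrier; the buyer bears costs from that point.
CIF value = FCA price + origin terminal + freight + insurance = 118243.74 + 524.01 + 2865.75 + 54.65 = 121688.15
Import duty = 121688.15 × 3% = 3650.64
Buyer bears: origin terminal 524.01 + freight 2865.75 + insurance 54.65 + destination terminal 211.06 + brokerage 153.98 + delivery 1481.47 + duty 3650.64 = 8941.56
Landed cost = invoice 118243.74 + 8941.56 = 127185.30

Total landed cost: SGD 127185.30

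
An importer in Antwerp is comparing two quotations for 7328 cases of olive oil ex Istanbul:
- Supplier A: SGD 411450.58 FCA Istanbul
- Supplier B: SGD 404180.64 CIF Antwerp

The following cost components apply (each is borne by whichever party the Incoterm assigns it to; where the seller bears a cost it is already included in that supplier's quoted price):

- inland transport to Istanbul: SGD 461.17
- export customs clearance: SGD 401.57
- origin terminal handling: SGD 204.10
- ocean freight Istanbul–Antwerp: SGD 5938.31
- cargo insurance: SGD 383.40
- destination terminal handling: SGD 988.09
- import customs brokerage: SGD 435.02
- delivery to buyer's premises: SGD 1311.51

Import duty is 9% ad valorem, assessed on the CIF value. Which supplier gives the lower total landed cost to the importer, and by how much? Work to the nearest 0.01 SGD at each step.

Supplier A (FCA):
CIF value = FCA price + origin terminal + freight + insurance = 411450.58 + 204.10 + 5938.31 + 383.40 = 417976.39
Import duty = 417976.39 × 9% = 37617.88
Buyer bears (A): 204.10 + 5938.31 + 383.40 + 988.09 + 435.02 + 1311.51 = 9260.43
Landed cost (A) = invoice 411450.58 + 9260.43 + duty 37617.88 = 458328.89
Supplier B (CIF):
The CIF price already equals the CIF value: 404180.64
Import duty = 404180.64 × 9% = 36376.26
Buyer bears (B): 988.09 + 435.02 + 1311.51 = 2734.62
Landed cost (B) = invoice 404180.64 + 2734.62 + duty 36376.26 = 443291.52
Difference = |458328.89 − 443291.52| = 15037.37

Supplier B is cheaper by SGD 15037.37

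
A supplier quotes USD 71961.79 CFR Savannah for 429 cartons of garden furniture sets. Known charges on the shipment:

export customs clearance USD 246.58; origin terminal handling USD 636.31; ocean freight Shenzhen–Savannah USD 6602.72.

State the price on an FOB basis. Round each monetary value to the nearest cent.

Not relevant to the conversion: origin terminal, export clearance — on the seller under both CFR and FOB; already in the CFR price and stays in the FOB price.
From CFR to FOB, the seller no longer bears: freight.
FOB price = 71961.79 − 6602.72 = 65359.07

FOB price: USD 65359.07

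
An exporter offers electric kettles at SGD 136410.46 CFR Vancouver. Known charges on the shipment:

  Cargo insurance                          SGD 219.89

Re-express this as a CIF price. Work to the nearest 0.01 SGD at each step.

From CFR to CIF, the seller additionally bears: insurance.
CIF price = 136410.46 + 219.89 = 136630.35

CIF price: SGD 136630.35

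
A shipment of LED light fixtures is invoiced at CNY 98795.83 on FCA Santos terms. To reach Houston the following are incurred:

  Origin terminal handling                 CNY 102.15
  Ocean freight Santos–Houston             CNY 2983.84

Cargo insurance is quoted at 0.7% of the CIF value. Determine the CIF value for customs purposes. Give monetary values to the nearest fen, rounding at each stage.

Let C be the CIF value. C = FCA price + pre-shipment costs + freight + 0.7% × C
C − 0.7% × C = 98795.83 + 102.15 + 2983.84
0.993 × C = 101881.82
C = 101881.82 / 0.993 = 102600.02
Insurance premium = 0.7% × 102600.02 = 718.20

CIF value: CNY 102600.02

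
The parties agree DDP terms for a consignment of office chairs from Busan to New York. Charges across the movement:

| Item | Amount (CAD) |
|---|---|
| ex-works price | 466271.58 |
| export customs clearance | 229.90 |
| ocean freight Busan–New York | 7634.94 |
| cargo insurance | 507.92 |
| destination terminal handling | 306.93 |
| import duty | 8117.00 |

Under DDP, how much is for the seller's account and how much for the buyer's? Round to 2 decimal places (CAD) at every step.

Seller: CAD 483068.27; buyer: CAD 0.00

DDP: the seller bears all costs including import duty.
Seller's account: goods 466271.58 + export clearance 229.90 + freight 7634.94 + insurance 507.92 + destination terminal 306.93 + duty 8117.00 = 483068.27
Buyer's account: 0.00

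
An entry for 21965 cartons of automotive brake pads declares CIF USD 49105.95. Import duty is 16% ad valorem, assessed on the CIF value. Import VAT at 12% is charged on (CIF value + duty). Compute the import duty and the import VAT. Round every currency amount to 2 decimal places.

Import duty = 49105.95 × 16% = 7856.95
VAT base = CIF + duty = 49105.95 + 7856.95 = 56962.90
Import VAT = 56962.90 × 12% = 6835.55

Import duty: USD 7856.95; import VAT: USD 6835.55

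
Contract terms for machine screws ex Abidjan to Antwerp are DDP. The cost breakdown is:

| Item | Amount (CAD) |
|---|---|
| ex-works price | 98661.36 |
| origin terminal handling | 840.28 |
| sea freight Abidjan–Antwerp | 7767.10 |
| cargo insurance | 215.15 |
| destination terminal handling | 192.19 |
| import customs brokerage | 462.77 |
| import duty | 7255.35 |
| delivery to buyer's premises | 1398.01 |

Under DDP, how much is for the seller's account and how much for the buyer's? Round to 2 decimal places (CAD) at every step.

DDP: the seller bears all costs including import duty.
Seller's account: goods 98661.36 + origin terminal 840.28 + freight 7767.10 + insurance 215.15 + destination terminal 192.19 + brokerage 462.77 + duty 7255.35 + delivery 1398.01 = 116792.21
Buyer's account: 0.00

Seller: CAD 116792.21; buyer: CAD 0.00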